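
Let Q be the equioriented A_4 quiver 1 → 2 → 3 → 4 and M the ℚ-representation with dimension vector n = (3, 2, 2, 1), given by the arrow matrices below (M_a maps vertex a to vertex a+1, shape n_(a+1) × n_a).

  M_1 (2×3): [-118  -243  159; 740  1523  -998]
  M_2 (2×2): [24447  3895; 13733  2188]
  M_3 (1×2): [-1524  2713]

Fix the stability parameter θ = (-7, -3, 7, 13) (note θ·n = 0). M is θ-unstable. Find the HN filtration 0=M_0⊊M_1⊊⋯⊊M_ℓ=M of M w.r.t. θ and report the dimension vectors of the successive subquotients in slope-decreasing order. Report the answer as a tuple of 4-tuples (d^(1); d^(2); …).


Barcode: M ≅ I[1,1], I[1,3], I[1,4]. HN layers by μ_θ (4 steps, strictly decreasing):
  μ^(1)=13; μ^(2)=7; μ^(3)=-3; μ^(4)=-7

((0, 0, 0, 1); (0, 0, 2, 0); (0, 2, 0, 0); (3, 0, 0, 0))


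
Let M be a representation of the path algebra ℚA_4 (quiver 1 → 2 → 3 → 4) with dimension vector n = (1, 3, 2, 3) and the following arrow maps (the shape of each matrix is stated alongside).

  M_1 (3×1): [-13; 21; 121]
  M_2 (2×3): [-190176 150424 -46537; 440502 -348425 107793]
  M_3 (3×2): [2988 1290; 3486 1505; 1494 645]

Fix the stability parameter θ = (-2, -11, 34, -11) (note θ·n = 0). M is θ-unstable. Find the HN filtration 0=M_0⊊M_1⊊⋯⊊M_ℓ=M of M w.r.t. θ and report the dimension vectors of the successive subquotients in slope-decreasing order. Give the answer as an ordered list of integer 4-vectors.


Interval decomposition of M: I[1,3], I[2,2], I[2,4], I[4,4]^2.
HN type (ℓ=4): μ^(1)=34; μ^(2)=23/2; μ^(3)=-13/2; μ^(4)=-11

((0, 0, 1, 0); (0, 0, 1, 1); (1, 1, 0, 0); (0, 2, 0, 2))


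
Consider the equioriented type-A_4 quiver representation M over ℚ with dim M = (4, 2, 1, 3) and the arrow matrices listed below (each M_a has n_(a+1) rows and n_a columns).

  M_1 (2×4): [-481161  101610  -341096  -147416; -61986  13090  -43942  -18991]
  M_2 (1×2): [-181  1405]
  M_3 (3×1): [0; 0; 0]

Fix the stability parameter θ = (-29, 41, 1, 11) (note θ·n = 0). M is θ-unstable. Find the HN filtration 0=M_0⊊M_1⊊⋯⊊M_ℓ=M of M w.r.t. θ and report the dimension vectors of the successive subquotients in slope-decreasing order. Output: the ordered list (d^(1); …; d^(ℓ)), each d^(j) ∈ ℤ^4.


Barcode: M ≅ I[1,1]^2, I[1,2], I[1,3], I[4,4]^3. HN layers by μ_θ (4 steps, strictly decreasing):
  μ^(1)=41; μ^(2)=21; μ^(3)=11; μ^(4)=-29

((0, 1, 0, 0); (0, 1, 1, 0); (0, 0, 0, 3); (4, 0, 0, 0))


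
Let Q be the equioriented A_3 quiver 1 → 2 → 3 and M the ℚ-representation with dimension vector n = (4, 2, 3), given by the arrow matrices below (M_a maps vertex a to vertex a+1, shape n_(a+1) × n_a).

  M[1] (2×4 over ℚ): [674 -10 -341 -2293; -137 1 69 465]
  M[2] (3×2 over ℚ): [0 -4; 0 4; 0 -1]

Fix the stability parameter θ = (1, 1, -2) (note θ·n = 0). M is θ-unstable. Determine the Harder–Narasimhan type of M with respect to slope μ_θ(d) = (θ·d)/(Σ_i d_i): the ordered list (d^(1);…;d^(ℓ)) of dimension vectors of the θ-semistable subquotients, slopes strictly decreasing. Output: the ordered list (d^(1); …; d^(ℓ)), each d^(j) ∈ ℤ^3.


Barcode: M ≅ I[1,1]^2, I[1,2], I[1,3], I[3,3]^2. HN layers by μ_θ (3 steps, strictly decreasing):
  μ^(1)=1; μ^(2)=0; μ^(3)=-2

((3, 1, 0); (1, 1, 1); (0, 0, 2))


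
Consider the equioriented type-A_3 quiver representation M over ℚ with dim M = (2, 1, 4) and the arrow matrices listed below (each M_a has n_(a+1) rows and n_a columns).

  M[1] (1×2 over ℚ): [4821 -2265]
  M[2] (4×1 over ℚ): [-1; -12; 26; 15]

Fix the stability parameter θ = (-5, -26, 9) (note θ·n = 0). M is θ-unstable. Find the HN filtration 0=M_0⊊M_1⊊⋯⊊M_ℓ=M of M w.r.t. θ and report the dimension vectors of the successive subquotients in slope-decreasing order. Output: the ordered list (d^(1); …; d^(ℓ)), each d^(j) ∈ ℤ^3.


Interval decomposition of M: I[1,1], I[1,3], I[3,3]^3.
HN type (ℓ=3): μ^(1)=9; μ^(2)=-5; μ^(3)=-31/2

((0, 0, 4); (1, 0, 0); (1, 1, 0))


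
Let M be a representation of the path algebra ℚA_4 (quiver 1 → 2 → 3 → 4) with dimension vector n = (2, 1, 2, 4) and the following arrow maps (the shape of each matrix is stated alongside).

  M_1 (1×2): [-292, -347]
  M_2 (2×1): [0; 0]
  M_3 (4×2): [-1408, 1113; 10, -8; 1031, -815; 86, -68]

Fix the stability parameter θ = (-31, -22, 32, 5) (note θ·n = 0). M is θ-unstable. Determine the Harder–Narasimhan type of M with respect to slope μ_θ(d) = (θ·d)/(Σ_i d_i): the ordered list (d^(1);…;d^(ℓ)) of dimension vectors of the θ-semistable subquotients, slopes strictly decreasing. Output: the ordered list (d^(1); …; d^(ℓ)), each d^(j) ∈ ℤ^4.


Interval decomposition of M: I[1,1], I[1,2], I[3,4]^2, I[4,4]^2.
HN type (ℓ=4): μ^(1)=37/2; μ^(2)=5; μ^(3)=-22; μ^(4)=-31

((0, 0, 2, 2); (0, 0, 0, 2); (0, 1, 0, 0); (2, 0, 0, 0))


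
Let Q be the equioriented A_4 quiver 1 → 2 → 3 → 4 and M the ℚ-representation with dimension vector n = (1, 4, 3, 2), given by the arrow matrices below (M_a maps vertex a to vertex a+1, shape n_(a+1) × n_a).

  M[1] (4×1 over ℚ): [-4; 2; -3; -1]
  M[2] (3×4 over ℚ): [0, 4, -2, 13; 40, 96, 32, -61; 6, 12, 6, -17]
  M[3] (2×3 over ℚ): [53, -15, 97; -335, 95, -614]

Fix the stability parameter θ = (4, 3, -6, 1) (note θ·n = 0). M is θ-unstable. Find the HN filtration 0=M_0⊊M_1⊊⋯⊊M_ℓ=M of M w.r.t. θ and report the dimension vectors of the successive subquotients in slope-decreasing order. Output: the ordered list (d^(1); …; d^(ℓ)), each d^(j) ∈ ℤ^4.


Via rank(M_{q-1}∘⋯∘M_p): M ≅ I[1,4], I[2,2], I[2,3], I[2,4].
μ_θ-semistable layers: μ^(1)=3; μ^(2)=1; μ^(3)=1/3; μ^(4)=-3/2

((0, 1, 0, 0); (0, 0, 0, 2); (1, 1, 1, 0); (0, 2, 2, 0))


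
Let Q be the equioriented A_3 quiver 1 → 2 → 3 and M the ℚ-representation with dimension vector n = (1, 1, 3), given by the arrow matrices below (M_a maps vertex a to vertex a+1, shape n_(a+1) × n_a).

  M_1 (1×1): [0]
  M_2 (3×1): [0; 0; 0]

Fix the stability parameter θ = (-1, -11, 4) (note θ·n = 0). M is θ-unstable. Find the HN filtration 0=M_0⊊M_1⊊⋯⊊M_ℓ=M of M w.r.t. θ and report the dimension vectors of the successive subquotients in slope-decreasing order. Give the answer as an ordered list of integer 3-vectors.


Interval decomposition of M: I[1,1], I[2,2], I[3,3]^3.
HN type (ℓ=3): μ^(1)=4; μ^(2)=-1; μ^(3)=-11

((0, 0, 3); (1, 0, 0); (0, 1, 0))


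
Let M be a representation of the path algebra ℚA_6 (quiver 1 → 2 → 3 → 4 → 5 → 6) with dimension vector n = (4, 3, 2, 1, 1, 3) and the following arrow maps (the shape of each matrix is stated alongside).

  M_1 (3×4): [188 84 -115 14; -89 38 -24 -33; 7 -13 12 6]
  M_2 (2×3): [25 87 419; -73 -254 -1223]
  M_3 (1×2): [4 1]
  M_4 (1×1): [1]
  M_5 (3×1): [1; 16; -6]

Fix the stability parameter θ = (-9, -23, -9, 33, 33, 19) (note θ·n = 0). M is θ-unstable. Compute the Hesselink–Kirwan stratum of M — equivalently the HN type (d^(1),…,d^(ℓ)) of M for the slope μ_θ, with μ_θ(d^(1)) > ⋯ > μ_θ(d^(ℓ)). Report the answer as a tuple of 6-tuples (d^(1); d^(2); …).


Interval decomposition of M: I[1,1], I[1,2], I[1,3], I[1,6], I[6,6]^2.
HN type (ℓ=4): μ^(1)=85/3; μ^(2)=19; μ^(3)=-9; μ^(4)=-16

((0, 0, 0, 1, 1, 1); (0, 0, 0, 0, 0, 2); (1, 0, 2, 0, 0, 0); (3, 3, 0, 0, 0, 0))


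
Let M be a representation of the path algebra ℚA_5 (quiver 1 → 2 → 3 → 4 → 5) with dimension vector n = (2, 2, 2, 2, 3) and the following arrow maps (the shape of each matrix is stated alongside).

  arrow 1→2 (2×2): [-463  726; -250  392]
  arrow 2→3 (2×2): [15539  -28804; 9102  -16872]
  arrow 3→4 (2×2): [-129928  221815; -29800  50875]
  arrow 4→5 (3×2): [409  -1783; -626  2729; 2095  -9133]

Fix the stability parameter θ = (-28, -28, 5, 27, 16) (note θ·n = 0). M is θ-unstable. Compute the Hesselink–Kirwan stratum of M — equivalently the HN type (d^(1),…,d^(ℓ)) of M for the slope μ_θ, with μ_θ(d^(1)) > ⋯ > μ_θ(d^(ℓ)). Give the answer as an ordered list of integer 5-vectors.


Via rank(M_{q-1}∘⋯∘M_p): M ≅ I[1,2], I[1,5], I[3,3], I[4,5], I[5,5].
μ_θ-semistable layers: μ^(1)=43/2; μ^(2)=16; μ^(3)=5; μ^(4)=-28

((0, 0, 0, 2, 2); (0, 0, 0, 0, 1); (0, 0, 2, 0, 0); (2, 2, 0, 0, 0))


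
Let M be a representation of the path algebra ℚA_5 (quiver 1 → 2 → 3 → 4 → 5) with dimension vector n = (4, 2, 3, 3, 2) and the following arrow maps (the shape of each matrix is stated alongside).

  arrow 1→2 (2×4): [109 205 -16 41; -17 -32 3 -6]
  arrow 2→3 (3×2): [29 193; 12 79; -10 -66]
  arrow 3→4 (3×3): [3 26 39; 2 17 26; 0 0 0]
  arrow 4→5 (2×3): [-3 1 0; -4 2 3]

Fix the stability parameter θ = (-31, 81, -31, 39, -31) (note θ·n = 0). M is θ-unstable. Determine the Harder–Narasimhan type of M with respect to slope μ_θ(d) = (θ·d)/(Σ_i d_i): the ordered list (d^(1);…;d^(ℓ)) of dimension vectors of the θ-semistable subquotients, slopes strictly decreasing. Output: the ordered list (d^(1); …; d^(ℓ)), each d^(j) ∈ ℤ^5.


Via rank(M_{q-1}∘⋯∘M_p): M ≅ I[1,1]^2, I[1,5]^2, I[3,3], I[4,4].
μ_θ-semistable layers: μ^(1)=39; μ^(2)=29/2; μ^(3)=-31

((0, 0, 0, 1, 0); (0, 2, 2, 2, 2); (4, 0, 1, 0, 0))


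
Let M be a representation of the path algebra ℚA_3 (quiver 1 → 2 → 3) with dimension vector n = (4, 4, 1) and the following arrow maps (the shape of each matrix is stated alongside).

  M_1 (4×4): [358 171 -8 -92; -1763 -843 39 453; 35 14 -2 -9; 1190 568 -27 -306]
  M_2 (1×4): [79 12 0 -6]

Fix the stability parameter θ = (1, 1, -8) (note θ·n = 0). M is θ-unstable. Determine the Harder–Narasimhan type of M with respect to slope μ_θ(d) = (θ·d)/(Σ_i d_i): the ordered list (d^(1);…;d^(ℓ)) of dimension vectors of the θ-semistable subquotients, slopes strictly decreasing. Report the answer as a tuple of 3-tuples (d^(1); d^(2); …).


Interval decomposition of M: I[1,2]^3, I[1,3].
HN type (ℓ=2): μ^(1)=1; μ^(2)=-2

((3, 3, 0); (1, 1, 1))


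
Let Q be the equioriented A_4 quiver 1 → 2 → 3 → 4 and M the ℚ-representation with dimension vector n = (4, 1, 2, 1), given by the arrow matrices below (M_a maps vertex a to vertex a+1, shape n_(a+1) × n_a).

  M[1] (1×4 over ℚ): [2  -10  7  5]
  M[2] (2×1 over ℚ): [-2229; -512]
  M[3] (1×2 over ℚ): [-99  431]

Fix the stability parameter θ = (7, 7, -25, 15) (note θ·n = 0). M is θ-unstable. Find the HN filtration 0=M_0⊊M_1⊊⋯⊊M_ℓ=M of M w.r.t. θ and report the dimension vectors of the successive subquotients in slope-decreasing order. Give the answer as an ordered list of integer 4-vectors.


Via rank(M_{q-1}∘⋯∘M_p): M ≅ I[1,1]^3, I[1,4], I[3,3].
μ_θ-semistable layers: μ^(1)=15; μ^(2)=7; μ^(3)=-11/3; μ^(4)=-25

((0, 0, 0, 1); (3, 0, 0, 0); (1, 1, 1, 0); (0, 0, 1, 0))


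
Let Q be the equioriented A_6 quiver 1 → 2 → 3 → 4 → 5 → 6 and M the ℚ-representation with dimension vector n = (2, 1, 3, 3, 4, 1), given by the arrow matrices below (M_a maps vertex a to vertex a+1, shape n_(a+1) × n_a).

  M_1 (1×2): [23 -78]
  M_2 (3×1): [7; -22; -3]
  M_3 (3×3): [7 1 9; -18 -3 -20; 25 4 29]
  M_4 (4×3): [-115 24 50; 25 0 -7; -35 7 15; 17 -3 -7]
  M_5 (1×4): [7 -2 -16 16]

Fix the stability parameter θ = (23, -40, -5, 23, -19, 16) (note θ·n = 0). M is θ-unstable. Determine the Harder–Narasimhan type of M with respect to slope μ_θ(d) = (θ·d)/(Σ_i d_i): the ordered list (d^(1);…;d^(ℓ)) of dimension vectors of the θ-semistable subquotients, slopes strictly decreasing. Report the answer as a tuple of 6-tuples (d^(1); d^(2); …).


Via rank(M_{q-1}∘⋯∘M_p): M ≅ I[1,1], I[1,3], I[3,5], I[3,6], I[4,5], I[5,5].
μ_θ-semistable layers: μ^(1)=23; μ^(2)=16; μ^(3)=2; μ^(4)=-5; μ^(5)=-17/2; μ^(6)=-19

((1, 0, 0, 0, 0, 0); (0, 0, 0, 0, 0, 1); (0, 0, 0, 3, 3, 0); (0, 0, 3, 0, 0, 0); (1, 1, 0, 0, 0, 0); (0, 0, 0, 0, 1, 0))


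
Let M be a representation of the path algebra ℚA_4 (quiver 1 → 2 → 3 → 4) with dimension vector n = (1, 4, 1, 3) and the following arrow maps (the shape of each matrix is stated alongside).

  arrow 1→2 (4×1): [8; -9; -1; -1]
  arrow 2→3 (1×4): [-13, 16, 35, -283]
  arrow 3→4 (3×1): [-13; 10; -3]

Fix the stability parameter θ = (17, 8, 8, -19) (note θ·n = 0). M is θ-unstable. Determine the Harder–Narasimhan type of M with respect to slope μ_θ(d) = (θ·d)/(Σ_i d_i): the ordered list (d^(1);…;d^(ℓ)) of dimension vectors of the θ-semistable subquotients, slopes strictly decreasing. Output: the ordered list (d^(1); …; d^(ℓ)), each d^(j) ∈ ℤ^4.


Barcode: M ≅ I[1,2], I[2,2]^2, I[2,4], I[4,4]^2. HN layers by μ_θ (4 steps, strictly decreasing):
  μ^(1)=25/2; μ^(2)=8; μ^(3)=-1; μ^(4)=-19

((1, 1, 0, 0); (0, 2, 0, 0); (0, 1, 1, 1); (0, 0, 0, 2))


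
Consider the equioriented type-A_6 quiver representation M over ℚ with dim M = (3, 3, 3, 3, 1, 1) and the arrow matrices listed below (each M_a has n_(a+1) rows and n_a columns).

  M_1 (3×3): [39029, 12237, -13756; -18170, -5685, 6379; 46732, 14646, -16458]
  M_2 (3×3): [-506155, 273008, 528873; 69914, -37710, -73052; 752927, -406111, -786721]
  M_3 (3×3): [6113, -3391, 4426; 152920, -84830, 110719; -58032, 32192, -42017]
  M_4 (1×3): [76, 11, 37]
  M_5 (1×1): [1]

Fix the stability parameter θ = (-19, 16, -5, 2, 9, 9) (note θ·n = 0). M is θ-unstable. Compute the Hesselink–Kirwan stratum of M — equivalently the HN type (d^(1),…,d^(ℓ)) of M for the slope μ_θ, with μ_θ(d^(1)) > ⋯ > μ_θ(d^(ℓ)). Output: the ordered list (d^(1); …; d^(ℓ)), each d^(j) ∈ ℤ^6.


Barcode: M ≅ I[1,1], I[1,4], I[1,6], I[2,4]. HN layers by μ_θ (3 steps, strictly decreasing):
  μ^(1)=9; μ^(2)=13/3; μ^(3)=-19

((0, 0, 0, 0, 1, 1); (0, 3, 3, 3, 0, 0); (3, 0, 0, 0, 0, 0))


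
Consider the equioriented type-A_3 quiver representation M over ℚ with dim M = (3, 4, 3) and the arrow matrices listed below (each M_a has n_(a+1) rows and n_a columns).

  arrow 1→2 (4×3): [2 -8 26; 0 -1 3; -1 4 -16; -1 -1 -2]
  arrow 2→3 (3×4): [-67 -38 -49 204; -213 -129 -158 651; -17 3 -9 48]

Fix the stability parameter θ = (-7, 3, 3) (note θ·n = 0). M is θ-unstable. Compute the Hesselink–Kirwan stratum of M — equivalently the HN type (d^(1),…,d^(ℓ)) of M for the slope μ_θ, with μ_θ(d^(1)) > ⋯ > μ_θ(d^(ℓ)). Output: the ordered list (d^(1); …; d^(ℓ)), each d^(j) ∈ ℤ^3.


Interval decomposition of M: I[1,3]^3, I[2,2].
HN type (ℓ=2): μ^(1)=3; μ^(2)=-7

((0, 4, 3); (3, 0, 0))


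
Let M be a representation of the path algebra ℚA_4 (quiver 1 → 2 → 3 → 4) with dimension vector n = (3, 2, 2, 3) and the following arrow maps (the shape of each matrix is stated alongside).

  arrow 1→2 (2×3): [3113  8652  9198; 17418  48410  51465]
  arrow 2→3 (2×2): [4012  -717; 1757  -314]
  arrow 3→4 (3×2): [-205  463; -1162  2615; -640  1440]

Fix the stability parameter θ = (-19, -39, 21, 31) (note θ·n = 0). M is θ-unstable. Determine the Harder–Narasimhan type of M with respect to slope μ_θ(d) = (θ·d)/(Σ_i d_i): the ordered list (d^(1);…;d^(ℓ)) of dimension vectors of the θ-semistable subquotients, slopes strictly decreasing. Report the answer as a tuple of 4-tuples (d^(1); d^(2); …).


Interval decomposition of M: I[1,1], I[1,4]^2, I[4,4].
HN type (ℓ=4): μ^(1)=31; μ^(2)=21; μ^(3)=-19; μ^(4)=-29

((0, 0, 0, 3); (0, 0, 2, 0); (1, 0, 0, 0); (2, 2, 0, 0))


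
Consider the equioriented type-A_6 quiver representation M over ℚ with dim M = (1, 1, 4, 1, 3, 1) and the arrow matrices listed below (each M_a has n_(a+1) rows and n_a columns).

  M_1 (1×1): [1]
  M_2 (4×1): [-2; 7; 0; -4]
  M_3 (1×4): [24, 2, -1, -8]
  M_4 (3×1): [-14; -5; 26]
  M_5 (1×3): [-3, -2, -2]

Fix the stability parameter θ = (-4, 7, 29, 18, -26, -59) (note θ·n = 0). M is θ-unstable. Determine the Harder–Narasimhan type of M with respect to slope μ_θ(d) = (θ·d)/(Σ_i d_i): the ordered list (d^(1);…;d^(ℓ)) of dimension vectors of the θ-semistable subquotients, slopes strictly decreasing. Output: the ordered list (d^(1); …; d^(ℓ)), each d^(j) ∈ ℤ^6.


Via rank(M_{q-1}∘⋯∘M_p): M ≅ I[1,5], I[3,3]^3, I[5,5], I[5,6].
μ_θ-semistable layers: μ^(1)=29; μ^(2)=7; μ^(3)=-4; μ^(4)=-26; μ^(5)=-85/2

((0, 0, 3, 0, 0, 0); (0, 1, 1, 1, 1, 0); (1, 0, 0, 0, 0, 0); (0, 0, 0, 0, 1, 0); (0, 0, 0, 0, 1, 1))


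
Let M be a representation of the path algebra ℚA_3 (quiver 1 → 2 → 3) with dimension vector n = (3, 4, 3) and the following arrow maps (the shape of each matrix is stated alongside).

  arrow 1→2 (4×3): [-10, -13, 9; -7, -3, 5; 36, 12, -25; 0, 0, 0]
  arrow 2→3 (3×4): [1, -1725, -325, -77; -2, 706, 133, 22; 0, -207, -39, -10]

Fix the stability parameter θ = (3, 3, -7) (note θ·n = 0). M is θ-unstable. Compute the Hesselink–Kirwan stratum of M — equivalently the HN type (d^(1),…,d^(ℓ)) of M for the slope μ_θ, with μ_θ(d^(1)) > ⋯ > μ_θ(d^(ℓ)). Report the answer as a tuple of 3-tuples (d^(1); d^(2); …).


Via rank(M_{q-1}∘⋯∘M_p): M ≅ I[1,3]^3, I[2,2].
μ_θ-semistable layers: μ^(1)=3; μ^(2)=-1/3

((0, 1, 0); (3, 3, 3))


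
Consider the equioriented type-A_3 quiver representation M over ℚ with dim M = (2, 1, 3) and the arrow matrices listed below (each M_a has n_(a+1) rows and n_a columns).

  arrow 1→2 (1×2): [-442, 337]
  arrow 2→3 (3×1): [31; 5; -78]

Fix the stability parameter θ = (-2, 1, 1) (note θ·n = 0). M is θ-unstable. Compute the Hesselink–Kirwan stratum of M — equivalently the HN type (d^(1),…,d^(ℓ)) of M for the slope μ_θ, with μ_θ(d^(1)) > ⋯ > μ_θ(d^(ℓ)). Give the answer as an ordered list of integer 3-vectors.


Interval decomposition of M: I[1,1], I[1,3], I[3,3]^2.
HN type (ℓ=2): μ^(1)=1; μ^(2)=-2

((0, 1, 3); (2, 0, 0))


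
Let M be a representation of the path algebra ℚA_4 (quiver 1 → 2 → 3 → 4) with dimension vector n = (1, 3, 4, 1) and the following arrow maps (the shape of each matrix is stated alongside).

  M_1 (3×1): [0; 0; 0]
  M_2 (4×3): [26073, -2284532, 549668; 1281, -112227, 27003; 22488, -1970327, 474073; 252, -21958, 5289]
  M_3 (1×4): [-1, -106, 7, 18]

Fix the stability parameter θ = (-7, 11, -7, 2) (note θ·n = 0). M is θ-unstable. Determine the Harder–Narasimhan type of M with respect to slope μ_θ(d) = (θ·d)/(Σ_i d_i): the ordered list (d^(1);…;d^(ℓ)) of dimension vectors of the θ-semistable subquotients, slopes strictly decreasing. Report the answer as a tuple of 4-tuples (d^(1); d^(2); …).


Barcode: M ≅ I[1,1], I[2,3]^2, I[2,4], I[3,3]. HN layers by μ_θ (2 steps, strictly decreasing):
  μ^(1)=2; μ^(2)=-7

((0, 3, 3, 1); (1, 0, 1, 0))


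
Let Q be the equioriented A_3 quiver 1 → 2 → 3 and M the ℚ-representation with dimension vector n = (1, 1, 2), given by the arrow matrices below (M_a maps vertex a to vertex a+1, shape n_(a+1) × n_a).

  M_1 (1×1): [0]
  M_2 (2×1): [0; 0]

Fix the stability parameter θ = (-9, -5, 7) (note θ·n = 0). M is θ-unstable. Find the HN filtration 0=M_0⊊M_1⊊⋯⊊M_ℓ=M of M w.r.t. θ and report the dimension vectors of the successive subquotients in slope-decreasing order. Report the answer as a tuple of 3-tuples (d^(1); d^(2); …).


Via rank(M_{q-1}∘⋯∘M_p): M ≅ I[1,1], I[2,2], I[3,3]^2.
μ_θ-semistable layers: μ^(1)=7; μ^(2)=-5; μ^(3)=-9

((0, 0, 2); (0, 1, 0); (1, 0, 0))


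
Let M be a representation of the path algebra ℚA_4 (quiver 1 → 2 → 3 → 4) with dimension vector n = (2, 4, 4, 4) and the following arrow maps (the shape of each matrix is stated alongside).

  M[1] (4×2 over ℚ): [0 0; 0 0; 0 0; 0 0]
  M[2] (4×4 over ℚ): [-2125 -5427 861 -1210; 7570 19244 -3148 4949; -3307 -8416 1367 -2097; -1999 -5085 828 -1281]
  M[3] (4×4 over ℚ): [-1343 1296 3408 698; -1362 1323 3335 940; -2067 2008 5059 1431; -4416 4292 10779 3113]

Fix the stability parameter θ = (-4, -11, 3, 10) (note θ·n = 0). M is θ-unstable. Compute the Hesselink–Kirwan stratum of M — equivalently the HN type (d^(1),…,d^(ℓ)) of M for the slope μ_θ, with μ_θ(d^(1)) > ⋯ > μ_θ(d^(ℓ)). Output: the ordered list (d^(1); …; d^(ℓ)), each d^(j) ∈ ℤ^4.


Barcode: M ≅ I[1,1]^2, I[2,3], I[2,4]^3, I[4,4]. HN layers by μ_θ (4 steps, strictly decreasing):
  μ^(1)=10; μ^(2)=3; μ^(3)=-4; μ^(4)=-11

((0, 0, 0, 4); (0, 0, 4, 0); (2, 0, 0, 0); (0, 4, 0, 0))


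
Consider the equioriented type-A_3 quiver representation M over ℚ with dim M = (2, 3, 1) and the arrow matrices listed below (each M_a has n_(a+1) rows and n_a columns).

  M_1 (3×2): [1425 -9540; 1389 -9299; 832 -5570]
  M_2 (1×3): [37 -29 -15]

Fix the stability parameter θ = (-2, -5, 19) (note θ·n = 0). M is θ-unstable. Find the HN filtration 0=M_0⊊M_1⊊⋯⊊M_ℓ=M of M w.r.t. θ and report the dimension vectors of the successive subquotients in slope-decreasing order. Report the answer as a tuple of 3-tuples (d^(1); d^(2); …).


Via rank(M_{q-1}∘⋯∘M_p): M ≅ I[1,2], I[1,3], I[2,2].
μ_θ-semistable layers: μ^(1)=19; μ^(2)=-7/2; μ^(3)=-5

((0, 0, 1); (2, 2, 0); (0, 1, 0))


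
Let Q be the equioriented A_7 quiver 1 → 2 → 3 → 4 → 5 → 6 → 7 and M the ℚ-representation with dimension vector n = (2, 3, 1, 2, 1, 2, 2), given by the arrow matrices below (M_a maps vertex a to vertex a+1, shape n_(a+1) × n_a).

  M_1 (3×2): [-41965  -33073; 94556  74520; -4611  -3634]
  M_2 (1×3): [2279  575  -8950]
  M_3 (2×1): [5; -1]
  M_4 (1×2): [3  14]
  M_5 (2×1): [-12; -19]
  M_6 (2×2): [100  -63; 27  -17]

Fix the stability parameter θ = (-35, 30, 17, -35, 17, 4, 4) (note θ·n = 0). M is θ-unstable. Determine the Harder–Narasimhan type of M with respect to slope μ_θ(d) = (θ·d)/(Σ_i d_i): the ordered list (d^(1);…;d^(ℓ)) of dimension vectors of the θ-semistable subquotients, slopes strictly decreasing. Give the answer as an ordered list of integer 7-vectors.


Via rank(M_{q-1}∘⋯∘M_p): M ≅ I[1,2], I[1,7], I[2,2], I[4,4], I[6,7].
μ_θ-semistable layers: μ^(1)=30; μ^(2)=25/3; μ^(3)=4; μ^(4)=-35

((0, 2, 0, 0, 0, 0, 0); (0, 0, 0, 0, 1, 1, 1); (0, 1, 1, 1, 0, 1, 1); (2, 0, 0, 1, 0, 0, 0))


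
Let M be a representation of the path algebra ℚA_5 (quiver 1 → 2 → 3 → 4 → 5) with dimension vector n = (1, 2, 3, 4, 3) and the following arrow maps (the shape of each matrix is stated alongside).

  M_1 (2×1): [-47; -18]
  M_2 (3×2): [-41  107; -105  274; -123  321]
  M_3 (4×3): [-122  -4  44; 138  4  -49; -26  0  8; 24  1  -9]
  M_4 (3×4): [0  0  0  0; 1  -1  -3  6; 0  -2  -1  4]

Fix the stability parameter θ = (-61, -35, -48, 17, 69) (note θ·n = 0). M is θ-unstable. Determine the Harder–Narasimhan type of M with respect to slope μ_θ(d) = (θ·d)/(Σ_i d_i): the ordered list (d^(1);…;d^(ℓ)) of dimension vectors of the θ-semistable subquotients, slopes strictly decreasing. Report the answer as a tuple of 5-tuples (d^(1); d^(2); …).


Interval decomposition of M: I[1,5], I[2,5], I[3,4], I[4,4], I[5,5].
HN type (ℓ=5): μ^(1)=69; μ^(2)=17; μ^(3)=-83/2; μ^(4)=-48; μ^(5)=-61

((0, 0, 0, 0, 3); (0, 0, 0, 4, 0); (0, 2, 2, 0, 0); (0, 0, 1, 0, 0); (1, 0, 0, 0, 0))


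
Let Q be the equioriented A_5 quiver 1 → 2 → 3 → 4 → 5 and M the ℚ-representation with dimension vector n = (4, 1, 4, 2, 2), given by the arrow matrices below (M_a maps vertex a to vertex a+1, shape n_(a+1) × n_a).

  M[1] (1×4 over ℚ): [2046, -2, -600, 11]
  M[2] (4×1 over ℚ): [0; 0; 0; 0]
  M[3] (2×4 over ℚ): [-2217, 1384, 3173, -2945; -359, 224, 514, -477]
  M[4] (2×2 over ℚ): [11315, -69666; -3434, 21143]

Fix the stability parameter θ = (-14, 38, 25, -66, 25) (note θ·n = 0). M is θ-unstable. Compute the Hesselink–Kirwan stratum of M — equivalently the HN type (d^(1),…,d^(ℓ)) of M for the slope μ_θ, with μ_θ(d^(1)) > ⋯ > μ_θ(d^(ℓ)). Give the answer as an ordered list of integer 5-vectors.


Via rank(M_{q-1}∘⋯∘M_p): M ≅ I[1,1]^3, I[1,2], I[3,3]^2, I[3,5]^2.
μ_θ-semistable layers: μ^(1)=38; μ^(2)=25; μ^(3)=-14; μ^(4)=-41/2

((0, 1, 0, 0, 0); (0, 0, 2, 0, 2); (4, 0, 0, 0, 0); (0, 0, 2, 2, 0))


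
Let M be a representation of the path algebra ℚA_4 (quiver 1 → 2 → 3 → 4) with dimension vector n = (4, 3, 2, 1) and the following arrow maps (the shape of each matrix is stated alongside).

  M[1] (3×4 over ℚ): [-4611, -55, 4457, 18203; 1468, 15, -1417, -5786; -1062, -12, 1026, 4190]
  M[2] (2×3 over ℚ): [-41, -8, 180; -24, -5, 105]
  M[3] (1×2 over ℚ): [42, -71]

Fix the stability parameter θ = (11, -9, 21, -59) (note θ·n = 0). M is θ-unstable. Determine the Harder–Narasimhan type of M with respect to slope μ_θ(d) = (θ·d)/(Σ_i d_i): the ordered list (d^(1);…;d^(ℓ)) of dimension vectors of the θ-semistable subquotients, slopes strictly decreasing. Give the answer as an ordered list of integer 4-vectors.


Via rank(M_{q-1}∘⋯∘M_p): M ≅ I[1,1], I[1,2], I[1,3], I[1,4].
μ_θ-semistable layers: μ^(1)=21; μ^(2)=11; μ^(3)=1; μ^(4)=-9

((0, 0, 1, 0); (1, 0, 0, 0); (2, 2, 0, 0); (1, 1, 1, 1))


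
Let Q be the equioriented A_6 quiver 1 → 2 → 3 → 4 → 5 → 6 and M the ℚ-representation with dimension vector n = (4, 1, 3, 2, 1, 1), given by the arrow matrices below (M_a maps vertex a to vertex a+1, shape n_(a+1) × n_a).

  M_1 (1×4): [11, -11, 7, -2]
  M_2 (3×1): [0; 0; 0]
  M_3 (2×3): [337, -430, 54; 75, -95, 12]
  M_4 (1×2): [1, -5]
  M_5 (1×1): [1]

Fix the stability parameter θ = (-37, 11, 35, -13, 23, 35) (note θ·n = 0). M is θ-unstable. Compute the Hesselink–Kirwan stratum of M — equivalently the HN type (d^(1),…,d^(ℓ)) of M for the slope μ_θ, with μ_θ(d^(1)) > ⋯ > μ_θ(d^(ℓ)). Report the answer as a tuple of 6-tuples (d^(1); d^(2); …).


Via rank(M_{q-1}∘⋯∘M_p): M ≅ I[1,1]^3, I[1,2], I[3,3], I[3,4], I[3,6].
μ_θ-semistable layers: μ^(1)=35; μ^(2)=23; μ^(3)=11; μ^(4)=-37

((0, 0, 1, 0, 0, 1); (0, 0, 0, 0, 1, 0); (0, 1, 2, 2, 0, 0); (4, 0, 0, 0, 0, 0))


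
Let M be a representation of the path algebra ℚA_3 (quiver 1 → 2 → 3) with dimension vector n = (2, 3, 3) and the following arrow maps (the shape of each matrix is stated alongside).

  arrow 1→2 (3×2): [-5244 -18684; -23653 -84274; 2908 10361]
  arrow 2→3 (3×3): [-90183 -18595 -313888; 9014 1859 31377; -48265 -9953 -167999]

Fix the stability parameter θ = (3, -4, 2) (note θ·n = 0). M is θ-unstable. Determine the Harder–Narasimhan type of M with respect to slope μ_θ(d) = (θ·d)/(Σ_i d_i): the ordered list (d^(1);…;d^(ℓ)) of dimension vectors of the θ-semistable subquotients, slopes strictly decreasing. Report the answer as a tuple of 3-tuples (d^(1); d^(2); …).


Interval decomposition of M: I[1,3]^2, I[2,3].
HN type (ℓ=3): μ^(1)=2; μ^(2)=-1/2; μ^(3)=-4

((0, 0, 3); (2, 2, 0); (0, 1, 0))


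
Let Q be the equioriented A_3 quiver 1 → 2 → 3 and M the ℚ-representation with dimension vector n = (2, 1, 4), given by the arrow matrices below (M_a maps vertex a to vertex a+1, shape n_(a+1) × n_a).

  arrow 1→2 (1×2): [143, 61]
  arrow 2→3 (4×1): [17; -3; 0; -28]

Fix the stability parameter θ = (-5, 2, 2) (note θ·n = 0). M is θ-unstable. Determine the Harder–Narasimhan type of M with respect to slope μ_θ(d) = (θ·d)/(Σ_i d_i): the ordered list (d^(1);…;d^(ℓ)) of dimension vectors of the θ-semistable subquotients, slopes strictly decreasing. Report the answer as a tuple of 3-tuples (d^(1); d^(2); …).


Barcode: M ≅ I[1,1], I[1,3], I[3,3]^3. HN layers by μ_θ (2 steps, strictly decreasing):
  μ^(1)=2; μ^(2)=-5

((0, 1, 4); (2, 0, 0))


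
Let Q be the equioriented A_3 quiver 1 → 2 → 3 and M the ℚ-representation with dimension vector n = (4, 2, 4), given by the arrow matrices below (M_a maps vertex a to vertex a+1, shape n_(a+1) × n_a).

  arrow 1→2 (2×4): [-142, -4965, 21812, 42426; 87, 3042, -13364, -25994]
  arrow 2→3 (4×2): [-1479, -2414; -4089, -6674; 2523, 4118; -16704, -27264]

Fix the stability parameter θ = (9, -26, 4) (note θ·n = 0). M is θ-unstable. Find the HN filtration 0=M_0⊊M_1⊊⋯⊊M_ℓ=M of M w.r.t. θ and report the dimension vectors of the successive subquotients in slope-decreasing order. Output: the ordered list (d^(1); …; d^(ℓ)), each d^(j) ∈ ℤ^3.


Via rank(M_{q-1}∘⋯∘M_p): M ≅ I[1,1]^2, I[1,2], I[1,3], I[3,3]^3.
μ_θ-semistable layers: μ^(1)=9; μ^(2)=4; μ^(3)=-17/2

((2, 0, 0); (0, 0, 4); (2, 2, 0))


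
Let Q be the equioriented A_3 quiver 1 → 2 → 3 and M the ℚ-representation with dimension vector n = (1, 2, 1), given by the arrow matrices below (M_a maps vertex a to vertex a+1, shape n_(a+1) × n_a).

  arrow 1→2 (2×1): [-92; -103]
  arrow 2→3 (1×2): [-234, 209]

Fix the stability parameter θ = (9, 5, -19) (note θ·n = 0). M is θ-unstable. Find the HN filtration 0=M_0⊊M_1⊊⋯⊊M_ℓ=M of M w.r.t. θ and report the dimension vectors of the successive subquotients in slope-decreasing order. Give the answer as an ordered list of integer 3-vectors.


Interval decomposition of M: I[1,3], I[2,2].
HN type (ℓ=2): μ^(1)=5; μ^(2)=-5/3

((0, 1, 0); (1, 1, 1))


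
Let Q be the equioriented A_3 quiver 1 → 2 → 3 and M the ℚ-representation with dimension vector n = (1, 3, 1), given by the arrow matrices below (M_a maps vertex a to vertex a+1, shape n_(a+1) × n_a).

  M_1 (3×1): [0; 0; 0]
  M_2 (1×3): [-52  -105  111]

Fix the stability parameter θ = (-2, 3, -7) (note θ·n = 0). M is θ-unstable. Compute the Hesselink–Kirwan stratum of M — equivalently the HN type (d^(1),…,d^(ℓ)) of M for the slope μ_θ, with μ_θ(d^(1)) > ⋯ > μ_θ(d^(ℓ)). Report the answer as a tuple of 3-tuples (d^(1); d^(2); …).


Interval decomposition of M: I[1,1], I[2,2]^2, I[2,3].
HN type (ℓ=2): μ^(1)=3; μ^(2)=-2

((0, 2, 0); (1, 1, 1))


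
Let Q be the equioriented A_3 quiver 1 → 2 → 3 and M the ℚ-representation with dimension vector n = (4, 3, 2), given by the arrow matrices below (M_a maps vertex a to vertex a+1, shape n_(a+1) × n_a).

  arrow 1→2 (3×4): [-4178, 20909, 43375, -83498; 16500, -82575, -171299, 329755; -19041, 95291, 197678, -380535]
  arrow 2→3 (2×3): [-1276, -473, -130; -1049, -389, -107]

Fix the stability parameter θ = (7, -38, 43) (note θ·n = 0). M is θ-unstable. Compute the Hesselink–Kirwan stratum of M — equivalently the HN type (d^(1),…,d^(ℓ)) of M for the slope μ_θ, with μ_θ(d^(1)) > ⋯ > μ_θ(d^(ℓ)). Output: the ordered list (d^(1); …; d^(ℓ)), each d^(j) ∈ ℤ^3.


Via rank(M_{q-1}∘⋯∘M_p): M ≅ I[1,1], I[1,2], I[1,3]^2.
μ_θ-semistable layers: μ^(1)=43; μ^(2)=7; μ^(3)=-31/2

((0, 0, 2); (1, 0, 0); (3, 3, 0))


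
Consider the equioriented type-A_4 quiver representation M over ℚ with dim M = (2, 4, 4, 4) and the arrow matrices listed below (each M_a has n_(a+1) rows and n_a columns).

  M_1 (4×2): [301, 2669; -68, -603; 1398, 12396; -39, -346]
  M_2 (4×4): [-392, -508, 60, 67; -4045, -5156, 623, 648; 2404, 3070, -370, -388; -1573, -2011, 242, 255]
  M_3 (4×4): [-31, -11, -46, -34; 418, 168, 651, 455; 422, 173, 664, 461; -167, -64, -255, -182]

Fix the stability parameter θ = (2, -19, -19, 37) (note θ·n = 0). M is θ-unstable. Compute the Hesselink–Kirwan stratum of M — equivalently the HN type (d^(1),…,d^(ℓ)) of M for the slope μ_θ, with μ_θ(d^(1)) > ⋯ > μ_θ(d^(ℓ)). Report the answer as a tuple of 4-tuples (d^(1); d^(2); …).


Via rank(M_{q-1}∘⋯∘M_p): M ≅ I[1,4]^2, I[2,2], I[2,4], I[3,4].
μ_θ-semistable layers: μ^(1)=37; μ^(2)=-12; μ^(3)=-19

((0, 0, 0, 4); (2, 2, 2, 0); (0, 2, 2, 0))


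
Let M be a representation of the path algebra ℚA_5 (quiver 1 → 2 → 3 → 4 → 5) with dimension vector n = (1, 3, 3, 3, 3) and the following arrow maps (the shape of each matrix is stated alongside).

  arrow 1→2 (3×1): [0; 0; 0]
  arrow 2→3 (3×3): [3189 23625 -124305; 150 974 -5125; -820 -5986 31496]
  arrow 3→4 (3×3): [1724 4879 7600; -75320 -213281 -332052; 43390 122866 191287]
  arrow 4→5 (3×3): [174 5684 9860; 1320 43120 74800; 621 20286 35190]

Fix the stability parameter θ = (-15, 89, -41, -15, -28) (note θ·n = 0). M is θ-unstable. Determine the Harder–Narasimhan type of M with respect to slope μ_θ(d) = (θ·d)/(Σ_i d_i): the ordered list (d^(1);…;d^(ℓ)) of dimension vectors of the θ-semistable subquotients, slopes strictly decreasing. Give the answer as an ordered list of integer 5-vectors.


Interval decomposition of M: I[1,1], I[2,4]^2, I[2,5], I[5,5]^2.
HN type (ℓ=4): μ^(1)=11; μ^(2)=5/4; μ^(3)=-15; μ^(4)=-28

((0, 2, 2, 2, 0); (0, 1, 1, 1, 1); (1, 0, 0, 0, 0); (0, 0, 0, 0, 2))


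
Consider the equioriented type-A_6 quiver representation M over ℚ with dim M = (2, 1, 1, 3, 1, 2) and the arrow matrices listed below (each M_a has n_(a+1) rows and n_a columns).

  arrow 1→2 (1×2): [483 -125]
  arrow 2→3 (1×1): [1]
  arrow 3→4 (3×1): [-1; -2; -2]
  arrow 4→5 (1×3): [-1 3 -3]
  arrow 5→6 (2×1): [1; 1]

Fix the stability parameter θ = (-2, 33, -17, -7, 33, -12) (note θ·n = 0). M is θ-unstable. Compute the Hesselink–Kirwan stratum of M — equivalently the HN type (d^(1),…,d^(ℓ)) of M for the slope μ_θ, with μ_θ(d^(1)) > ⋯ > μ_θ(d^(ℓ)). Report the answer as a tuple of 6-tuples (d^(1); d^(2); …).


Via rank(M_{q-1}∘⋯∘M_p): M ≅ I[1,1], I[1,6], I[4,4]^2, I[6,6].
μ_θ-semistable layers: μ^(1)=21/2; μ^(2)=3; μ^(3)=-2; μ^(4)=-7; μ^(5)=-12

((0, 0, 0, 0, 1, 1); (0, 1, 1, 1, 0, 0); (2, 0, 0, 0, 0, 0); (0, 0, 0, 2, 0, 0); (0, 0, 0, 0, 0, 1))


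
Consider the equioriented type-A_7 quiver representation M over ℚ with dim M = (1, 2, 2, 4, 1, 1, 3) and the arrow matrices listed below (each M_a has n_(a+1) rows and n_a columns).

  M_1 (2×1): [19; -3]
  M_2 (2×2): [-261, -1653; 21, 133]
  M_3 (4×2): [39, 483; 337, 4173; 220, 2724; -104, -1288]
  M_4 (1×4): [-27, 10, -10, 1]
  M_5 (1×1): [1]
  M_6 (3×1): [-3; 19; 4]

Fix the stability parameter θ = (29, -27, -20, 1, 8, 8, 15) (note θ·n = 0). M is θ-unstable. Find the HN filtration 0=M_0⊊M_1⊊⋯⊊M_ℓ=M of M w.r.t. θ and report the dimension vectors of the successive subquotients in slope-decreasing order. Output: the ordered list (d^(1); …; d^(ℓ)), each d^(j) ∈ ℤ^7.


Via rank(M_{q-1}∘⋯∘M_p): M ≅ I[1,2], I[2,7], I[3,4], I[4,4]^2, I[7,7]^2.
μ_θ-semistable layers: μ^(1)=15; μ^(2)=8; μ^(3)=1; μ^(4)=-20; μ^(5)=-27

((0, 0, 0, 0, 0, 0, 3); (0, 0, 0, 0, 1, 1, 0); (1, 1, 0, 4, 0, 0, 0); (0, 0, 2, 0, 0, 0, 0); (0, 1, 0, 0, 0, 0, 0))


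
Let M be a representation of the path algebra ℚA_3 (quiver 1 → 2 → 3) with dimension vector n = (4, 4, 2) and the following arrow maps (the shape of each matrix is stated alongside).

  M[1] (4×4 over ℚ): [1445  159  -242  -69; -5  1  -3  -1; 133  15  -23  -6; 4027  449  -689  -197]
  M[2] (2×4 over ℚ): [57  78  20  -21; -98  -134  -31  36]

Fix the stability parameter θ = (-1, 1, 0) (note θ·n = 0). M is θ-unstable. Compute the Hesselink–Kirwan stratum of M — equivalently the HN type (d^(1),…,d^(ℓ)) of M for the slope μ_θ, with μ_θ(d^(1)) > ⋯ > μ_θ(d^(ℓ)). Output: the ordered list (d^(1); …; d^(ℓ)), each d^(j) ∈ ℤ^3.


Barcode: M ≅ I[1,1], I[1,2], I[1,3]^2, I[2,2]. HN layers by μ_θ (3 steps, strictly decreasing):
  μ^(1)=1; μ^(2)=1/2; μ^(3)=-1

((0, 2, 0); (0, 2, 2); (4, 0, 0))


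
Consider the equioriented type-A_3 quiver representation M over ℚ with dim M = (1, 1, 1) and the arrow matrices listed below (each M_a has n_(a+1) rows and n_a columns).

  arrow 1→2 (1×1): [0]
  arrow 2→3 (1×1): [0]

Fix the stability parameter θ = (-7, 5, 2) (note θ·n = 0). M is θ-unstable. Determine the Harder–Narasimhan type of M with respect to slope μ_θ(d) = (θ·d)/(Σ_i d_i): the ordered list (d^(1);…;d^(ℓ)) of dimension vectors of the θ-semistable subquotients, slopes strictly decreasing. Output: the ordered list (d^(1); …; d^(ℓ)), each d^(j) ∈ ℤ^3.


Via rank(M_{q-1}∘⋯∘M_p): M ≅ I[1,1], I[2,2], I[3,3].
μ_θ-semistable layers: μ^(1)=5; μ^(2)=2; μ^(3)=-7

((0, 1, 0); (0, 0, 1); (1, 0, 0))


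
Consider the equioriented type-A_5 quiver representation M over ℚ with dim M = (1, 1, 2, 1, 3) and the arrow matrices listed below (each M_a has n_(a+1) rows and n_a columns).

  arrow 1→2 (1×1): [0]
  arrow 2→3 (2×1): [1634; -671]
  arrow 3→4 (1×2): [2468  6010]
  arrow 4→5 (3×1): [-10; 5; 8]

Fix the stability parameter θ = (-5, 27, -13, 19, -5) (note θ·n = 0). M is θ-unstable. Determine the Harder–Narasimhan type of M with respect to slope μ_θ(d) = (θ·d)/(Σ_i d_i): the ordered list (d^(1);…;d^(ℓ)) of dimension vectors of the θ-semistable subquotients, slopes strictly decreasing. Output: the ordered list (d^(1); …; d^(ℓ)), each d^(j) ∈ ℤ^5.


Interval decomposition of M: I[1,1], I[2,5], I[3,3], I[5,5]^2.
HN type (ℓ=3): μ^(1)=7; μ^(2)=-5; μ^(3)=-13

((0, 1, 1, 1, 1); (1, 0, 0, 0, 2); (0, 0, 1, 0, 0))


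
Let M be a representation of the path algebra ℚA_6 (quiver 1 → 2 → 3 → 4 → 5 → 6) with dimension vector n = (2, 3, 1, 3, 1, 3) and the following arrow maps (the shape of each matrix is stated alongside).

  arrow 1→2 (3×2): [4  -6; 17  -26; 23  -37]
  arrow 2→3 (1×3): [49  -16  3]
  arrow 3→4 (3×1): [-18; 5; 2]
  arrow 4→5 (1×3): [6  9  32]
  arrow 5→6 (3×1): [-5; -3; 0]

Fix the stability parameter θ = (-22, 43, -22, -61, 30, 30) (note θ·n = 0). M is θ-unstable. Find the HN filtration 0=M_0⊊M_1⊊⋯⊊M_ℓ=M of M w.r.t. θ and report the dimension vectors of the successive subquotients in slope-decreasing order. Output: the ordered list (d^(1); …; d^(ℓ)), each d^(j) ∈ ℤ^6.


Interval decomposition of M: I[1,2], I[1,6], I[2,2], I[4,4]^2, I[6,6]^2.
HN type (ℓ=5): μ^(1)=43; μ^(2)=30; μ^(3)=-40/3; μ^(4)=-22; μ^(5)=-61

((0, 2, 0, 0, 0, 0); (0, 0, 0, 0, 1, 3); (0, 1, 1, 1, 0, 0); (2, 0, 0, 0, 0, 0); (0, 0, 0, 2, 0, 0))


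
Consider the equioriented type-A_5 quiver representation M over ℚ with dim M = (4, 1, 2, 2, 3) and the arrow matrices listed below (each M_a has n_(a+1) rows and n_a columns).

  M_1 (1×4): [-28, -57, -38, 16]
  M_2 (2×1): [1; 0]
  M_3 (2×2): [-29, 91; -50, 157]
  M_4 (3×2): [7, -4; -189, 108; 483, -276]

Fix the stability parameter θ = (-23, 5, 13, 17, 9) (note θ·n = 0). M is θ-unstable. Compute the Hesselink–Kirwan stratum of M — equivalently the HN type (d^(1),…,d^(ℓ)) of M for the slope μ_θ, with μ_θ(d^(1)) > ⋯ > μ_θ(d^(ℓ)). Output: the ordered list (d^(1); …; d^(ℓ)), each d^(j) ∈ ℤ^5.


Via rank(M_{q-1}∘⋯∘M_p): M ≅ I[1,1]^3, I[1,5], I[3,4], I[5,5]^2.
μ_θ-semistable layers: μ^(1)=17; μ^(2)=13; μ^(3)=9; μ^(4)=5; μ^(5)=-23

((0, 0, 0, 1, 0); (0, 0, 2, 1, 1); (0, 0, 0, 0, 2); (0, 1, 0, 0, 0); (4, 0, 0, 0, 0))


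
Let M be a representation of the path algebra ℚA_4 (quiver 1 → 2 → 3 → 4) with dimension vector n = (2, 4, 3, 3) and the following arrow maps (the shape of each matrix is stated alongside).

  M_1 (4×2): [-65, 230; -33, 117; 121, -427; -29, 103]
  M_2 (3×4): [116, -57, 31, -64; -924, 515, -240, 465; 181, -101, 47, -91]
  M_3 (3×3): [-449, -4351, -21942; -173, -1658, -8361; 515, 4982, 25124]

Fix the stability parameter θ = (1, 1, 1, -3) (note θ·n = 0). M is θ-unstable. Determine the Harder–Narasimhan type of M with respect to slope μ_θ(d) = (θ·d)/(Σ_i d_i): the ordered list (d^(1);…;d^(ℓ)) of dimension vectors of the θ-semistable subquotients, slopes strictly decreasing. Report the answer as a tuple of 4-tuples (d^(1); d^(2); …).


Barcode: M ≅ I[1,2], I[1,4], I[2,4]^2. HN layers by μ_θ (3 steps, strictly decreasing):
  μ^(1)=1; μ^(2)=0; μ^(3)=-1/3

((1, 1, 0, 0); (1, 1, 1, 1); (0, 2, 2, 2))


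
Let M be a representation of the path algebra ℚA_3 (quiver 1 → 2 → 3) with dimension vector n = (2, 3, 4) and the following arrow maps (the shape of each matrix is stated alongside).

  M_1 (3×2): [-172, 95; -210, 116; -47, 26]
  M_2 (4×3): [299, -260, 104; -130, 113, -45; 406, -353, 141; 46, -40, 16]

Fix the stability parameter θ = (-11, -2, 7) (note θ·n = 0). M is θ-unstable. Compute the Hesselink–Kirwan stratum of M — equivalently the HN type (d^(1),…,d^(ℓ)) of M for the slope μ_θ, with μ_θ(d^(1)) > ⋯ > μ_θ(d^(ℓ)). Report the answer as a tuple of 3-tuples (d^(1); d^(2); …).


Via rank(M_{q-1}∘⋯∘M_p): M ≅ I[1,3]^2, I[2,2], I[3,3]^2.
μ_θ-semistable layers: μ^(1)=7; μ^(2)=-2; μ^(3)=-11

((0, 0, 4); (0, 3, 0); (2, 0, 0))
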